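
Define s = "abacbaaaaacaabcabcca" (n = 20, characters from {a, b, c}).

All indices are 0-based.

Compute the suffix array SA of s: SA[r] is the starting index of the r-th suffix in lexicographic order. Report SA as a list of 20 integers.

[19, 5, 6, 7, 11, 8, 0, 12, 15, 9, 2, 4, 1, 13, 16, 18, 10, 14, 3, 17]

rank | idx | suffix
   0 |  19 | a
   1 |   5 | aaaaacaabcabcca
   2 |   6 | aaaacaabcabcca
   3 |   7 | aaacaabcabcca
   4 |  11 | aabcabcca
   5 |   8 | aacaabcabcca
   6 |   0 | abacbaaaaacaabcabcca
   7 |  12 | abcabcca
   8 |  15 | abcca
   9 |   9 | acaabcabcca
  10 |   2 | acbaaaaacaabcabcca
  11 |   4 | baaaaacaabcabcca
  12 |   1 | bacbaaaaacaabcabcca
  13 |  13 | bcabcca
  14 |  16 | bcca
  15 |  18 | ca
  16 |  10 | caabcabcca
  17 |  14 | cabcca
  18 |   3 | cbaaaaacaabcabcca
  19 |  17 | cca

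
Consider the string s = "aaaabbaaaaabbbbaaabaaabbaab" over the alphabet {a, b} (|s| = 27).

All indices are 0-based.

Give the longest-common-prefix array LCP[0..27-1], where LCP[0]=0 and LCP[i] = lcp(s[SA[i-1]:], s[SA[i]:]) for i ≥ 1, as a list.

[0, 4, 6, 3, 4, 7, 5, 2, 3, 3, 6, 4, 1, 2, 2, 5, 3, 0, 1, 4, 5, 3, 1, 5, 4, 2, 3]

rank | idx | suffix
   0 |   6 | aaaaabbbbaaabaaabbaab
   1 |   0 | aaaabbaaaaabbbbaaabaaabbaab
   2 |   7 | aaaabbbbaaabaaabbaab
   3 |  15 | aaabaaabbaab
   4 |   1 | aaabbaaaaabbbbaaabaaabbaab
   5 |  19 | aaabbaab
   6 |   8 | aaabbbbaaabaaabbaab
   7 |  24 | aab
   8 |  16 | aabaaabbaab
   9 |   2 | aabbaaaaabbbbaaabaaabbaab
  10 |  20 | aabbaab
  11 |   9 | aabbbbaaabaaabbaab
  12 |  25 | ab
  13 |  17 | abaaabbaab
  14 |   3 | abbaaaaabbbbaaabaaabbaab
  15 |  21 | abbaab
  16 |  10 | abbbbaaabaaabbaab
  17 |  26 | b
  18 |   5 | baaaaabbbbaaabaaabbaab
  19 |  14 | baaabaaabbaab
  20 |  18 | baaabbaab
  21 |  23 | baab
  22 |   4 | bbaaaaabbbbaaabaaabbaab
  23 |  13 | bbaaabaaabbaab
  24 |  22 | bbaab
  25 |  12 | bbbaaabaaabbaab
  26 |  11 | bbbbaaabaaabbaab

SA = [6, 0, 7, 15, 1, 19, 8, 24, 16, 2, 20, 9, 25, 17, 3, 21, 10, 26, 5, 14, 18, 23, 4, 13, 22, 12, 11]
i: (SA[i-1],SA[i]) lcp shared
  1: (6,0) 4 'aaaa'
  2: (0,7) 6 'aaaabb'
  3: (7,15) 3 'aaa'
  4: (15,1) 4 'aaab'
  5: (1,19) 7 'aaabbaa'
  6: (19,8) 5 'aaabb'
  7: (8,24) 2 'aa'
  8: (24,16) 3 'aab'
  9: (16,2) 3 'aab'
  10: (2,20) 6 'aabbaa'
  11: (20,9) 4 'aabb'
  12: (9,25) 1 'a'
  13: (25,17) 2 'ab'
  14: (17,3) 2 'ab'
  15: (3,21) 5 'abbaa'
  16: (21,10) 3 'abb'
  17: (10,26) 0 ''
  18: (26,5) 1 'b'
  19: (5,14) 4 'baaa'
  20: (14,18) 5 'baaab'
  21: (18,23) 3 'baa'
  22: (23,4) 1 'b'
  23: (4,13) 5 'bbaaa'
  24: (13,22) 4 'bbaa'
  25: (22,12) 2 'bb'
  26: (12,11) 3 'bbb'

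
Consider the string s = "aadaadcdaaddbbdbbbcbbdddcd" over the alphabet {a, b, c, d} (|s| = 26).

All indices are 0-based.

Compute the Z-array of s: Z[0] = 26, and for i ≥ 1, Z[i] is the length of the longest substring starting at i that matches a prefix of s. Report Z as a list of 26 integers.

[26, 1, 0, 3, 1, 0, 0, 0, 3, 1, 0, 0, 0, 0, 0, 0, 0, 0, 0, 0, 0, 0, 0, 0, 0, 0]

Z[0]=26
i=1: i≥r, start 0; Z[1]=1 extend→box=[1,2)
i=2: i≥r, start 0; Z[2]=0
i=3: i≥r, start 0; Z[3]=3 extend→box=[3,6)
i=4: min(r-i=2, Z[1]=1)=1; Z[4]=1
i=5: min(r-i=1, Z[2]=0)=0; Z[5]=0
i=6: i≥r, start 0; Z[6]=0
i=7: i≥r, start 0; Z[7]=0
i=8: i≥r, start 0; Z[8]=3 extend→box=[8,11)
i=9: min(r-i=2, Z[1]=1)=1; Z[9]=1
i=10: min(r-i=1, Z[2]=0)=0; Z[10]=0
i=11: i≥r, start 0; Z[11]=0
i=12: i≥r, start 0; Z[12]=0
i=13: i≥r, start 0; Z[13]=0
i=14: i≥r, start 0; Z[14]=0
i=15: i≥r, start 0; Z[15]=0
i=16: i≥r, start 0; Z[16]=0
i=17: i≥r, start 0; Z[17]=0
i=18: i≥r, start 0; Z[18]=0
i=19: i≥r, start 0; Z[19]=0
i=20: i≥r, start 0; Z[20]=0
i=21: i≥r, start 0; Z[21]=0
i=22: i≥r, start 0; Z[22]=0
i=23: i≥r, start 0; Z[23]=0
i=24: i≥r, start 0; Z[24]=0
i=25: i≥r, start 0; Z[25]=0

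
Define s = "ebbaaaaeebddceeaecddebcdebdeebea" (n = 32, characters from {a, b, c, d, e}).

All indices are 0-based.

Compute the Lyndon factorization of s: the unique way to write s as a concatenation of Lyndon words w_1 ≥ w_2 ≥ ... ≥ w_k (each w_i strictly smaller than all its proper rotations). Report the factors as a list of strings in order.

emit factor 1: 'e' (i=0, period=1)
emit factor 2: 'b' (i=1, period=1)
emit factor 3: 'b' (i=2, period=1)
emit factor 4: 'aaaaeebddceeaecddebcdebdeebe' (i=3, period=28)
emit factor 5: 'a' (i=31, period=1)

["e", "b", "b", "aaaaeebddceeaecddebcdebdeebe", "a"]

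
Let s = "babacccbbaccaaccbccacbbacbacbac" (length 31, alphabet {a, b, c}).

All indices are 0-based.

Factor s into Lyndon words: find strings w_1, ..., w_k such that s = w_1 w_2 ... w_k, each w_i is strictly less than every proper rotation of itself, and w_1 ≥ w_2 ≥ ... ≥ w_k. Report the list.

emit factor 1: 'b' (i=0, period=1)
emit factor 2: 'abacccbbacc' (i=1, period=11)
emit factor 3: 'aaccbccacbbacbacbac' (i=12, period=19)

["b", "abacccbbacc", "aaccbccacbbacbacbac"]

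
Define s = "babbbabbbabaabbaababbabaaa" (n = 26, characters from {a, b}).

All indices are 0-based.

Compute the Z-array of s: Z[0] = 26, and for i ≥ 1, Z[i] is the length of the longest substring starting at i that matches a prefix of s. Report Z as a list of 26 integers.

Z[0]=26
i=1: i≥r, start 0; Z[1]=0
i=2: i≥r, start 0; Z[2]=1 scan→box=[2,3)
i=3: i≥r, start 0; Z[3]=1 scan→box=[3,4)
i=4: i≥r, start 0; Z[4]=7 scan→box=[4,11)
i=5: min(r-i=6, Z[1]=0)=0; Z[5]=0
i=6: min(r-i=5, Z[2]=1)=1; Z[6]=1
i=7: min(r-i=4, Z[3]=1)=1; Z[7]=1
i=8: min(r-i=3, Z[4]=7)=3; Z[8]=3
i=9: min(r-i=2, Z[5]=0)=0; Z[9]=0
i=10: min(r-i=1, Z[6]=1)=1; Z[10]=2 scan→box=[10,12)
i=11: min(r-i=1, Z[1]=0)=0; Z[11]=0
i=12: i≥r, start 0; Z[12]=0
i=13: i≥r, start 0; Z[13]=1 scan→box=[13,14)
i=14: i≥r, start 0; Z[14]=2 scan→box=[14,16)
i=15: min(r-i=1, Z[1]=0)=0; Z[15]=0
i=16: i≥r, start 0; Z[16]=0
i=17: i≥r, start 0; Z[17]=4 scan→box=[17,21)
i=18: min(r-i=3, Z[1]=0)=0; Z[18]=0
i=19: min(r-i=2, Z[2]=1)=1; Z[19]=1
i=20: min(r-i=1, Z[3]=1)=1; Z[20]=3 scan→box=[20,23)
i=21: min(r-i=2, Z[1]=0)=0; Z[21]=0
i=22: min(r-i=1, Z[2]=1)=1; Z[22]=2 scan→box=[22,24)
i=23: min(r-i=1, Z[1]=0)=0; Z[23]=0
i=24: i≥r, start 0; Z[24]=0
i=25: i≥r, start 0; Z[25]=0

[26, 0, 1, 1, 7, 0, 1, 1, 3, 0, 2, 0, 0, 1, 2, 0, 0, 4, 0, 1, 3, 0, 2, 0, 0, 0]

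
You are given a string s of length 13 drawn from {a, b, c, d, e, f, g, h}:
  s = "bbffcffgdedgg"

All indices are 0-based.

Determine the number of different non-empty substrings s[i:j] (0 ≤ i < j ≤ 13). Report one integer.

rank | idx | suffix
   0 |   0 | bbffcffgdedgg
   1 |   1 | bffcffgdedgg
   2 |   4 | cffgdedgg
   3 |   8 | dedgg
   4 |  10 | dgg
   5 |   9 | edgg
   6 |   3 | fcffgdedgg
   7 |   2 | ffcffgdedgg
   8 |   5 | ffgdedgg
   9 |   6 | fgdedgg
  10 |  12 | g
  11 |   7 | gdedgg
  12 |  11 | gg

SA = [0, 1, 4, 8, 10, 9, 3, 2, 5, 6, 12, 7, 11]
rank  pair      lcp
   1  s[0:],s[1:]  1  'b'
   2  s[1:],s[4:]  0  ''
   3  s[4:],s[8:]  0  ''
   4  s[8:],s[10:]  1  'd'
   5  s[10:],s[9:]  0  ''
   6  s[9:],s[3:]  0  ''
   7  s[3:],s[2:]  1  'f'
   8  s[2:],s[5:]  2  'ff'
   9  s[5:],s[6:]  1  'f'
  10  s[6:],s[12:]  0  ''
  11  s[12:],s[7:]  1  'g'
  12  s[7:],s[11:]  1  'g'

n(n+1)/2 = 13·14/2 = 91
Σ LCP = 0 + 1 + 0 + 0 + 1 + 0 + 0 + 1 + 2 + 1 + 0 + 1 + 1 = 8
distinct = 91 − 8 = 83

83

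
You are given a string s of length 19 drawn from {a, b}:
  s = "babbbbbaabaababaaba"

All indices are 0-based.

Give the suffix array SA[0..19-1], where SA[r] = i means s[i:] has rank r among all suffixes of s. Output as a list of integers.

sorted suffixes:
  #0 SA[0]=18  'a'
  #1 SA[1]=15  'aaba'
  #2 SA[2]=7  'aabaababaaba'
  #3 SA[3]=10  'aababaaba'
  #4 SA[4]=16  'aba'
  #5 SA[5]=13  'abaaba'
  #6 SA[6]=8  'abaababaaba'
  #7 SA[7]=11  'ababaaba'
  #8 SA[8]=1  'abbbbbaabaababaaba'
  #9 SA[9]=17  'ba'
  #10 SA[10]=14  'baaba'
  #11 SA[11]=6  'baabaababaaba'
  #12 SA[12]=9  'baababaaba'
  #13 SA[13]=12  'babaaba'
  #14 SA[14]=0  'babbbbbaabaababaaba'
  #15 SA[15]=5  'bbaabaababaaba'
  #16 SA[16]=4  'bbbaabaababaaba'
  #17 SA[17]=3  'bbbbaabaababaaba'
  #18 SA[18]=2  'bbbbbaabaababaaba'

[18, 15, 7, 10, 16, 13, 8, 11, 1, 17, 14, 6, 9, 12, 0, 5, 4, 3, 2]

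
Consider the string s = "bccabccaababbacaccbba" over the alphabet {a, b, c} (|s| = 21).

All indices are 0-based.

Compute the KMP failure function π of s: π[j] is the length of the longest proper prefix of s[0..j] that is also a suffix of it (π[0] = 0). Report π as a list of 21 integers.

[0, 0, 0, 0, 1, 2, 3, 4, 0, 1, 0, 1, 1, 0, 0, 0, 0, 0, 1, 1, 0]

π[0] = 0
j=1 s[j]='c': π[1]=0 (border '')
j=2 s[j]='c': π[2]=0 (border '')
j=3 s[j]='a': π[3]=0 (border '')
j=4 s[j]='b': π[4]=1 (border 'b')
j=5 s[j]='c': π[5]=2 (border 'bc')
j=6 s[j]='c': π[6]=3 (border 'bcc')
j=7 s[j]='a': π[7]=4 (border 'bcca')
j=8 s[j]='a': k: 4→0; π[8]=0 (border '')
j=9 s[j]='b': π[9]=1 (border 'b')
j=10 s[j]='a': k: 1→0; π[10]=0 (border '')
j=11 s[j]='b': π[11]=1 (border 'b')
j=12 s[j]='b': k: 1→0; π[12]=1 (border 'b')
j=13 s[j]='a': k: 1→0; π[13]=0 (border '')
j=14 s[j]='c': π[14]=0 (border '')
j=15 s[j]='a': π[15]=0 (border '')
j=16 s[j]='c': π[16]=0 (border '')
j=17 s[j]='c': π[17]=0 (border '')
j=18 s[j]='b': π[18]=1 (border 'b')
j=19 s[j]='b': k: 1→0; π[19]=1 (border 'b')
j=20 s[j]='a': k: 1→0; π[20]=0 (border '')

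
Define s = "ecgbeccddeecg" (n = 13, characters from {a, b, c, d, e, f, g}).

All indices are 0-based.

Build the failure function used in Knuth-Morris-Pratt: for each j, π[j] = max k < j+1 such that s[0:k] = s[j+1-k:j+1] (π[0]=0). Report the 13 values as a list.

[0, 0, 0, 0, 1, 2, 0, 0, 0, 1, 1, 2, 3]

π[0] = 0
j=1 s[j]='c': π[1]=0 (border '')
j=2 s[j]='g': π[2]=0 (border '')
j=3 s[j]='b': π[3]=0 (border '')
j=4 s[j]='e': π[4]=1 (border 'e')
j=5 s[j]='c': π[5]=2 (border 'ec')
j=6 s[j]='c': k: 2→0; π[6]=0 (border '')
j=7 s[j]='d': π[7]=0 (border '')
j=8 s[j]='d': π[8]=0 (border '')
j=9 s[j]='e': π[9]=1 (border 'e')
j=10 s[j]='e': k: 1→0; π[10]=1 (border 'e')
j=11 s[j]='c': π[11]=2 (border 'ec')
j=12 s[j]='g': π[12]=3 (border 'ecg')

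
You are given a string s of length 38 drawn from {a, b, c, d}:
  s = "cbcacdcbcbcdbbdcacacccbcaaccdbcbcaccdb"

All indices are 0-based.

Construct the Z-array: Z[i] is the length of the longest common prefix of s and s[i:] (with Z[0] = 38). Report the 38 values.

[38, 0, 1, 0, 1, 0, 3, 0, 3, 0, 1, 0, 0, 0, 0, 1, 0, 1, 0, 1, 1, 4, 0, 1, 0, 0, 1, 1, 0, 0, 5, 0, 1, 0, 1, 1, 0, 0]

Z[0]=38
i=1: fresh scan; Z[1]=0
i=2: fresh scan; Z[2]=1 grow→box=[2,3)
i=3: fresh scan; Z[3]=0
i=4: fresh scan; Z[4]=1 grow→box=[4,5)
i=5: fresh scan; Z[5]=0
i=6: fresh scan; Z[6]=3 grow→box=[6,9)
i=7: min(r-i=2, Z[1]=0)=0; Z[7]=0
i=8: min(r-i=1, Z[2]=1)=1; Z[8]=3 grow→box=[8,11)
i=9: min(r-i=2, Z[1]=0)=0; Z[9]=0
i=10: min(r-i=1, Z[2]=1)=1; Z[10]=1
i=11: fresh scan; Z[11]=0
i=12: fresh scan; Z[12]=0
i=13: fresh scan; Z[13]=0
i=14: fresh scan; Z[14]=0
i=15: fresh scan; Z[15]=1 grow→box=[15,16)
i=16: fresh scan; Z[16]=0
i=17: fresh scan; Z[17]=1 grow→box=[17,18)
i=18: fresh scan; Z[18]=0
i=19: fresh scan; Z[19]=1 grow→box=[19,20)
i=20: fresh scan; Z[20]=1 grow→box=[20,21)
i=21: fresh scan; Z[21]=4 grow→box=[21,25)
i=22: min(r-i=3, Z[1]=0)=0; Z[22]=0
i=23: min(r-i=2, Z[2]=1)=1; Z[23]=1
i=24: min(r-i=1, Z[3]=0)=0; Z[24]=0
i=25: fresh scan; Z[25]=0
i=26: fresh scan; Z[26]=1 grow→box=[26,27)
i=27: fresh scan; Z[27]=1 grow→box=[27,28)
i=28: fresh scan; Z[28]=0
i=29: fresh scan; Z[29]=0
i=30: fresh scan; Z[30]=5 grow→box=[30,35)
i=31: min(r-i=4, Z[1]=0)=0; Z[31]=0
i=32: min(r-i=3, Z[2]=1)=1; Z[32]=1
i=33: min(r-i=2, Z[3]=0)=0; Z[33]=0
i=34: min(r-i=1, Z[4]=1)=1; Z[34]=1
i=35: fresh scan; Z[35]=1 grow→box=[35,36)
i=36: fresh scan; Z[36]=0
i=37: fresh scan; Z[37]=0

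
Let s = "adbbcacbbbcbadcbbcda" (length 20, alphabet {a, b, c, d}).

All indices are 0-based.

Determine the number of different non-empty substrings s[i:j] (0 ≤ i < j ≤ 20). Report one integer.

183

rank | idx | suffix
   0 |  19 | a
   1 |   5 | acbbbcbadcbbcda
   2 |   0 | adbbcacbbbcbadcbbcda
   3 |  12 | adcbbcda
   4 |  11 | badcbbcda
   5 |   7 | bbbcbadcbbcda
   6 |   2 | bbcacbbbcbadcbbcda
   7 |   8 | bbcbadcbbcda
   8 |  15 | bbcda
   9 |   3 | bcacbbbcbadcbbcda
  10 |   9 | bcbadcbbcda
  11 |  16 | bcda
  12 |   4 | cacbbbcbadcbbcda
  13 |  10 | cbadcbbcda
  14 |   6 | cbbbcbadcbbcda
  15 |  14 | cbbcda
  16 |  17 | cda
  17 |  18 | da
  18 |   1 | dbbcacbbbcbadcbbcda
  19 |  13 | dcbbcda

SA = [19, 5, 0, 12, 11, 7, 2, 8, 15, 3, 9, 16, 4, 10, 6, 14, 17, 18, 1, 13]
rank  pair      lcp
   1  s[19:],s[5:]  1  'a'
   2  s[5:],s[0:]  1  'a'
   3  s[0:],s[12:]  2  'ad'
   4  s[12:],s[11:]  0  ''
   5  s[11:],s[7:]  1  'b'
   6  s[7:],s[2:]  2  'bb'
   7  s[2:],s[8:]  3  'bbc'
   8  s[8:],s[15:]  3  'bbc'
   9  s[15:],s[3:]  1  'b'
  10  s[3:],s[9:]  2  'bc'
  11  s[9:],s[16:]  2  'bc'
  12  s[16:],s[4:]  0  ''
  13  s[4:],s[10:]  1  'c'
  14  s[10:],s[6:]  2  'cb'
  15  s[6:],s[14:]  3  'cbb'
  16  s[14:],s[17:]  1  'c'
  17  s[17:],s[18:]  0  ''
  18  s[18:],s[1:]  1  'd'
  19  s[1:],s[13:]  1  'd'

n(n+1)/2 = 20·21/2 = 210
Σ LCP = 0 + 1 + 1 + 2 + 0 + 1 + 2 + 3 + 3 + 1 + 2 + 2 + 0 + 1 + 2 + 3 + 1 + 0 + 1 + 1 = 27
distinct = 210 − 27 = 183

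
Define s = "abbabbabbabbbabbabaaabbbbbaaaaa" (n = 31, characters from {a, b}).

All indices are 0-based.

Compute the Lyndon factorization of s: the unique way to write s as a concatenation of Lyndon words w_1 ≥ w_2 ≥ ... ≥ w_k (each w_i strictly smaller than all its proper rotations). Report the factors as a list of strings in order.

["abbabbabbabbb", "abb", "ab", "aaabbbbb", "a", "a", "a", "a", "a"]

emit factor 1: 'abbabbabbabbb' (i=0, period=13)
emit factor 2: 'abb' (i=13, period=3)
emit factor 3: 'ab' (i=16, period=2)
emit factor 4: 'aaabbbbb' (i=18, period=8)
emit factor 5: 'a' (i=26, period=1)
emit factor 6: 'a' (i=27, period=1)
emit factor 7: 'a' (i=28, period=1)
emit factor 8: 'a' (i=29, period=1)
emit factor 9: 'a' (i=30, period=1)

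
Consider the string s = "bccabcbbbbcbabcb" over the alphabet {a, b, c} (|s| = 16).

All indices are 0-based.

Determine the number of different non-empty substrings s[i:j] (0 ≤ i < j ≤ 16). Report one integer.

110

sorted suffixes:
  #0 SA[0]=12  'abcb'
  #1 SA[1]=3  'abcbbbbcbabcb'
  #2 SA[2]=15  'b'
  #3 SA[3]=11  'babcb'
  #4 SA[4]=6  'bbbbcbabcb'
  #5 SA[5]=7  'bbbcbabcb'
  #6 SA[6]=8  'bbcbabcb'
  #7 SA[7]=13  'bcb'
  #8 SA[8]=9  'bcbabcb'
  #9 SA[9]=4  'bcbbbbcbabcb'
  #10 SA[10]=0  'bccabcbbbbcbabcb'
  #11 SA[11]=2  'cabcbbbbcbabcb'
  #12 SA[12]=14  'cb'
  #13 SA[13]=10  'cbabcb'
  #14 SA[14]=5  'cbbbbcbabcb'
  #15 SA[15]=1  'ccabcbbbbcbabcb'

SA = [12, 3, 15, 11, 6, 7, 8, 13, 9, 4, 0, 2, 14, 10, 5, 1]
[i] adj suffixes → lcp
  [1] 12/3 → 4 ('abcb')
  [2] 3/15 → 0 ('')
  [3] 15/11 → 1 ('b')
  [4] 11/6 → 1 ('b')
  [5] 6/7 → 3 ('bbb')
  [6] 7/8 → 2 ('bb')
  [7] 8/13 → 1 ('b')
  [8] 13/9 → 3 ('bcb')
  [9] 9/4 → 3 ('bcb')
  [10] 4/0 → 2 ('bc')
  [11] 0/2 → 0 ('')
  [12] 2/14 → 1 ('c')
  [13] 14/10 → 2 ('cb')
  [14] 10/5 → 2 ('cb')
  [15] 5/1 → 1 ('c')

n(n+1)/2 = 16·17/2 = 136
Σ LCP = 0 + 4 + 0 + 1 + 1 + 3 + 2 + 1 + 3 + 3 + 2 + 0 + 1 + 2 + 2 + 1 = 26
distinct = 136 − 26 = 110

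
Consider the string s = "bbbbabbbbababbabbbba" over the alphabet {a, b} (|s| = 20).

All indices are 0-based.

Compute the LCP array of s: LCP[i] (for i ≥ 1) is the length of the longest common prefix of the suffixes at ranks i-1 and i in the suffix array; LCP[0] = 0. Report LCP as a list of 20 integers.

rank | idx | suffix
   0 |  19 | a
   1 |   9 | ababbabbbba
   2 |  11 | abbabbbba
   3 |  14 | abbbba
   4 |   4 | abbbbababbabbbba
   5 |  18 | ba
   6 |   8 | bababbabbbba
   7 |  10 | babbabbbba
   8 |  13 | babbbba
   9 |   3 | babbbbababbabbbba
  10 |  17 | bba
  11 |   7 | bbababbabbbba
  12 |  12 | bbabbbba
  13 |   2 | bbabbbbababbabbbba
  14 |  16 | bbba
  15 |   6 | bbbababbabbbba
  16 |   1 | bbbabbbbababbabbbba
  17 |  15 | bbbba
  18 |   5 | bbbbababbabbbba
  19 |   0 | bbbbabbbbababbabbbba

SA = [19, 9, 11, 14, 4, 18, 8, 10, 13, 3, 17, 7, 12, 2, 16, 6, 1, 15, 5, 0]
i: (SA[i-1],SA[i]) lcp shared
  1: (19,9) 1 'a'
  2: (9,11) 2 'ab'
  3: (11,14) 3 'abb'
  4: (14,4) 6 'abbbba'
  5: (4,18) 0 ''
  6: (18,8) 2 'ba'
  7: (8,10) 3 'bab'
  8: (10,13) 4 'babb'
  9: (13,3) 7 'babbbba'
  10: (3,17) 1 'b'
  11: (17,7) 3 'bba'
  12: (7,12) 4 'bbab'
  13: (12,2) 8 'bbabbbba'
  14: (2,16) 2 'bb'
  15: (16,6) 4 'bbba'
  16: (6,1) 5 'bbbab'
  17: (1,15) 3 'bbb'
  18: (15,5) 5 'bbbba'
  19: (5,0) 6 'bbbbab'

[0, 1, 2, 3, 6, 0, 2, 3, 4, 7, 1, 3, 4, 8, 2, 4, 5, 3, 5, 6]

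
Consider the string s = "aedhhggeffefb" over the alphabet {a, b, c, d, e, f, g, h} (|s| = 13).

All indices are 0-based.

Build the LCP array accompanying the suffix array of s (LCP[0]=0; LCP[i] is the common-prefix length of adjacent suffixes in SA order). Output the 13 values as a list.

[0, 0, 0, 0, 1, 2, 0, 1, 1, 0, 1, 0, 1]

sorted suffixes:
  #0 SA[0]=0  'aedhhggeffefb'
  #1 SA[1]=12  'b'
  #2 SA[2]=2  'dhhggeffefb'
  #3 SA[3]=1  'edhhggeffefb'
  #4 SA[4]=10  'efb'
  #5 SA[5]=7  'effefb'
  #6 SA[6]=11  'fb'
  #7 SA[7]=9  'fefb'
  #8 SA[8]=8  'ffefb'
  #9 SA[9]=6  'geffefb'
  #10 SA[10]=5  'ggeffefb'
  #11 SA[11]=4  'hggeffefb'
  #12 SA[12]=3  'hhggeffefb'

SA = [0, 12, 2, 1, 10, 7, 11, 9, 8, 6, 5, 4, 3]
i: (SA[i-1],SA[i]) lcp shared
  1: (0,12) 0 ''
  2: (12,2) 0 ''
  3: (2,1) 0 ''
  4: (1,10) 1 'e'
  5: (10,7) 2 'ef'
  6: (7,11) 0 ''
  7: (11,9) 1 'f'
  8: (9,8) 1 'f'
  9: (8,6) 0 ''
  10: (6,5) 1 'g'
  11: (5,4) 0 ''
  12: (4,3) 1 'h'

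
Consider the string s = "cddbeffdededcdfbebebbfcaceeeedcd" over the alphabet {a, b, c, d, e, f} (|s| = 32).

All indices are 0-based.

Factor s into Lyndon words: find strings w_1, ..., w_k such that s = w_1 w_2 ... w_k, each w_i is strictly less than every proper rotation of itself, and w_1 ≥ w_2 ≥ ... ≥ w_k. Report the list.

["cdd", "beffdededcdf", "be", "be", "bbfc", "aceeeedcd"]

emit factor 1: 'cdd' (i=0, period=3)
emit factor 2: 'beffdededcdf' (i=3, period=12)
emit factor 3: 'be' (i=15, period=2)
emit factor 4: 'be' (i=17, period=2)
emit factor 5: 'bbfc' (i=19, period=4)
emit factor 6: 'aceeeedcd' (i=23, period=9)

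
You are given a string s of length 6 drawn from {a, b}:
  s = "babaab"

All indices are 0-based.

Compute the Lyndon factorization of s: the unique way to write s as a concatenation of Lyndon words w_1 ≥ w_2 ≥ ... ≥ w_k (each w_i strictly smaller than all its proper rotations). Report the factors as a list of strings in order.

["b", "ab", "aab"]

emit factor 1: 'b' (i=0, period=1)
emit factor 2: 'ab' (i=1, period=2)
emit factor 3: 'aab' (i=3, period=3)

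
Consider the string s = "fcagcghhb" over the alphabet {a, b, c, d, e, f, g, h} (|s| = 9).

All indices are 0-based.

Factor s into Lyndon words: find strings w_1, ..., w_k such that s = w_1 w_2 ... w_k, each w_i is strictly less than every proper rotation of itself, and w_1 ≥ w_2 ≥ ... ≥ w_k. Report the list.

emit factor 1: 'f' (i=0, period=1)
emit factor 2: 'c' (i=1, period=1)
emit factor 3: 'agcghhb' (i=2, period=7)

["f", "c", "agcghhb"]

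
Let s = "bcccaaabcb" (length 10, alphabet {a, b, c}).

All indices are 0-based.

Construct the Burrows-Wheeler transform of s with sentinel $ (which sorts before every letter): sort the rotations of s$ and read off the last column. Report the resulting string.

rank  rotation     last
    0  $bcccaaabcb  b
    1  aaabcb$bccc  c
    2  aabcb$bccca  a
    3  abcb$bcccaa  a
    4  b$bcccaaabc  c
    5  bcb$bcccaaa  a
    6  bcccaaabcb$  $
    7  caaabcb$bcc  c
    8  cb$bcccaaab  b
    9  ccaaabcb$bc  c
   10  cccaaabcb$b  b

bcaaca$cbcb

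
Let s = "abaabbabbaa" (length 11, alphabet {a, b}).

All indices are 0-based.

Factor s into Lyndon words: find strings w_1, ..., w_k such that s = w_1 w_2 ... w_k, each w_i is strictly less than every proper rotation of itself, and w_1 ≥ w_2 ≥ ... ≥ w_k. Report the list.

["ab", "aabbabb", "a", "a"]

emit factor 1: 'ab' (i=0, period=2)
emit factor 2: 'aabbabb' (i=2, period=7)
emit factor 3: 'a' (i=9, period=1)
emit factor 4: 'a' (i=10, period=1)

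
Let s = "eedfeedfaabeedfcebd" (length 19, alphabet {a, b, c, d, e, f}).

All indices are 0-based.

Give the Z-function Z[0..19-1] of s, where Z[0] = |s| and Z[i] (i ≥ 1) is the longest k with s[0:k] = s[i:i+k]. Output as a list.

[19, 1, 0, 0, 4, 1, 0, 0, 0, 0, 0, 4, 1, 0, 0, 0, 1, 0, 0]

Z[0]=19
i=1: outside box; Z[1]=1 grow→box=[1,2)
i=2: outside box; Z[2]=0
i=3: outside box; Z[3]=0
i=4: outside box; Z[4]=4 grow→box=[4,8)
i=5: min(r-i=3, Z[1]=1)=1; Z[5]=1
i=6: min(r-i=2, Z[2]=0)=0; Z[6]=0
i=7: min(r-i=1, Z[3]=0)=0; Z[7]=0
i=8: outside box; Z[8]=0
i=9: outside box; Z[9]=0
i=10: outside box; Z[10]=0
i=11: outside box; Z[11]=4 grow→box=[11,15)
i=12: min(r-i=3, Z[1]=1)=1; Z[12]=1
i=13: min(r-i=2, Z[2]=0)=0; Z[13]=0
i=14: min(r-i=1, Z[3]=0)=0; Z[14]=0
i=15: outside box; Z[15]=0
i=16: outside box; Z[16]=1 grow→box=[16,17)
i=17: outside box; Z[17]=0
i=18: outside box; Z[18]=0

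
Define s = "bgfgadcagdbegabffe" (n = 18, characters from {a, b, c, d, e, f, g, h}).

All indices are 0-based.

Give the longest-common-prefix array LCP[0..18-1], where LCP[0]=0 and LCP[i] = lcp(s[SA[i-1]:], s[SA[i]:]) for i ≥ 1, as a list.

[0, 1, 1, 0, 1, 1, 0, 0, 1, 0, 1, 0, 1, 1, 0, 2, 1, 1]

rank | idx | suffix
   0 |  13 | abffe
   1 |   4 | adcagdbegabffe
   2 |   7 | agdbegabffe
   3 |  10 | begabffe
   4 |  14 | bffe
   5 |   0 | bgfgadcagdbegabffe
   6 |   6 | cagdbegabffe
   7 |   9 | dbegabffe
   8 |   5 | dcagdbegabffe
   9 |  17 | e
  10 |  11 | egabffe
  11 |  16 | fe
  12 |  15 | ffe
  13 |   2 | fgadcagdbegabffe
  14 |  12 | gabffe
  15 |   3 | gadcagdbegabffe
  16 |   8 | gdbegabffe
  17 |   1 | gfgadcagdbegabffe

SA = [13, 4, 7, 10, 14, 0, 6, 9, 5, 17, 11, 16, 15, 2, 12, 3, 8, 1]
[i] adj suffixes → lcp
  [1] 13/4 → 1 ('a')
  [2] 4/7 → 1 ('a')
  [3] 7/10 → 0 ('')
  [4] 10/14 → 1 ('b')
  [5] 14/0 → 1 ('b')
  [6] 0/6 → 0 ('')
  [7] 6/9 → 0 ('')
  [8] 9/5 → 1 ('d')
  [9] 5/17 → 0 ('')
  [10] 17/11 → 1 ('e')
  [11] 11/16 → 0 ('')
  [12] 16/15 → 1 ('f')
  [13] 15/2 → 1 ('f')
  [14] 2/12 → 0 ('')
  [15] 12/3 → 2 ('ga')
  [16] 3/8 → 1 ('g')
  [17] 8/1 → 1 ('g')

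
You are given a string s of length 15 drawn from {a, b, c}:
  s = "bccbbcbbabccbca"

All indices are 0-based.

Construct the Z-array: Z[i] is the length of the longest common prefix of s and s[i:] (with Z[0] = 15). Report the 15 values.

Z[0]=15
i=1: i≥r, start 0; Z[1]=0
i=2: i≥r, start 0; Z[2]=0
i=3: i≥r, start 0; Z[3]=1 scan→box=[3,4)
i=4: i≥r, start 0; Z[4]=2 scan→box=[4,6)
i=5: min(r-i=1, Z[1]=0)=0; Z[5]=0
i=6: i≥r, start 0; Z[6]=1 scan→box=[6,7)
i=7: i≥r, start 0; Z[7]=1 scan→box=[7,8)
i=8: i≥r, start 0; Z[8]=0
i=9: i≥r, start 0; Z[9]=4 scan→box=[9,13)
i=10: min(r-i=3, Z[1]=0)=0; Z[10]=0
i=11: min(r-i=2, Z[2]=0)=0; Z[11]=0
i=12: min(r-i=1, Z[3]=1)=1; Z[12]=2 scan→box=[12,14)
i=13: min(r-i=1, Z[1]=0)=0; Z[13]=0
i=14: i≥r, start 0; Z[14]=0

[15, 0, 0, 1, 2, 0, 1, 1, 0, 4, 0, 0, 2, 0, 0]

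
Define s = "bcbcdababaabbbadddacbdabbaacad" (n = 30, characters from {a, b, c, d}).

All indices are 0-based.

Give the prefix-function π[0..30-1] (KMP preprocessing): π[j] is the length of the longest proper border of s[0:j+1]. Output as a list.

π[0] = 0
j=1 s[j]='c': π[1]=0 (border '')
j=2 s[j]='b': π[2]=1 (border 'b')
j=3 s[j]='c': π[3]=2 (border 'bc')
j=4 s[j]='d': k: 2→0; π[4]=0 (border '')
j=5 s[j]='a': π[5]=0 (border '')
j=6 s[j]='b': π[6]=1 (border 'b')
j=7 s[j]='a': k: 1→0; π[7]=0 (border '')
j=8 s[j]='b': π[8]=1 (border 'b')
j=9 s[j]='a': k: 1→0; π[9]=0 (border '')
j=10 s[j]='a': π[10]=0 (border '')
j=11 s[j]='b': π[11]=1 (border 'b')
j=12 s[j]='b': k: 1→0; π[12]=1 (border 'b')
j=13 s[j]='b': k: 1→0; π[13]=1 (border 'b')
j=14 s[j]='a': k: 1→0; π[14]=0 (border '')
j=15 s[j]='d': π[15]=0 (border '')
j=16 s[j]='d': π[16]=0 (border '')
j=17 s[j]='d': π[17]=0 (border '')
j=18 s[j]='a': π[18]=0 (border '')
j=19 s[j]='c': π[19]=0 (border '')
j=20 s[j]='b': π[20]=1 (border 'b')
j=21 s[j]='d': k: 1→0; π[21]=0 (border '')
j=22 s[j]='a': π[22]=0 (border '')
j=23 s[j]='b': π[23]=1 (border 'b')
j=24 s[j]='b': k: 1→0; π[24]=1 (border 'b')
j=25 s[j]='a': k: 1→0; π[25]=0 (border '')
j=26 s[j]='a': π[26]=0 (border '')
j=27 s[j]='c': π[27]=0 (border '')
j=28 s[j]='a': π[28]=0 (border '')
j=29 s[j]='d': π[29]=0 (border '')

[0, 0, 1, 2, 0, 0, 1, 0, 1, 0, 0, 1, 1, 1, 0, 0, 0, 0, 0, 0, 1, 0, 0, 1, 1, 0, 0, 0, 0, 0]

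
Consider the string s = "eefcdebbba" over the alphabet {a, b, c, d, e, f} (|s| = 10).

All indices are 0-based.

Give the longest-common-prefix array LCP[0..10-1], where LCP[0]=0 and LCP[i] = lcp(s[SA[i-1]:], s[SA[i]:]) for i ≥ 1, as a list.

rank→(start, suffix):
  0 → (9, 'a')
  1 → (8, 'ba')
  2 → (7, 'bba')
  3 → (6, 'bbba')
  4 → (3, 'cdebbba')
  5 → (4, 'debbba')
  6 → (5, 'ebbba')
  7 → (0, 'eefcdebbba')
  8 → (1, 'efcdebbba')
  9 → (2, 'fcdebbba')

SA = [9, 8, 7, 6, 3, 4, 5, 0, 1, 2]
[i] adj suffixes → lcp
  [1] 9/8 → 0 ('')
  [2] 8/7 → 1 ('b')
  [3] 7/6 → 2 ('bb')
  [4] 6/3 → 0 ('')
  [5] 3/4 → 0 ('')
  [6] 4/5 → 0 ('')
  [7] 5/0 → 1 ('e')
  [8] 0/1 → 1 ('e')
  [9] 1/2 → 0 ('')

[0, 0, 1, 2, 0, 0, 0, 1, 1, 0]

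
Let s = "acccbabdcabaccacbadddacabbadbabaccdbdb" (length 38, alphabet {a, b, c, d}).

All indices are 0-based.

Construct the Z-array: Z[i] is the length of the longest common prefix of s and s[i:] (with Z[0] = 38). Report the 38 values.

Z[0]=38
i=1: outside box; Z[1]=0
i=2: outside box; Z[2]=0
i=3: outside box; Z[3]=0
i=4: outside box; Z[4]=0
i=5: outside box; Z[5]=1 scan→box=[5,6)
i=6: outside box; Z[6]=0
i=7: outside box; Z[7]=0
i=8: outside box; Z[8]=0
i=9: outside box; Z[9]=1 scan→box=[9,10)
i=10: outside box; Z[10]=0
i=11: outside box; Z[11]=3 scan→box=[11,14)
i=12: min(r-i=2, Z[1]=0)=0; Z[12]=0
i=13: min(r-i=1, Z[2]=0)=0; Z[13]=0
i=14: outside box; Z[14]=2 scan→box=[14,16)
i=15: min(r-i=1, Z[1]=0)=0; Z[15]=0
i=16: outside box; Z[16]=0
i=17: outside box; Z[17]=1 scan→box=[17,18)
i=18: outside box; Z[18]=0
i=19: outside box; Z[19]=0
i=20: outside box; Z[20]=0
i=21: outside box; Z[21]=2 scan→box=[21,23)
i=22: min(r-i=1, Z[1]=0)=0; Z[22]=0
i=23: outside box; Z[23]=1 scan→box=[23,24)
i=24: outside box; Z[24]=0
i=25: outside box; Z[25]=0
i=26: outside box; Z[26]=1 scan→box=[26,27)
i=27: outside box; Z[27]=0
i=28: outside box; Z[28]=0
i=29: outside box; Z[29]=1 scan→box=[29,30)
i=30: outside box; Z[30]=0
i=31: outside box; Z[31]=3 scan→box=[31,34)
i=32: min(r-i=2, Z[1]=0)=0; Z[32]=0
i=33: min(r-i=1, Z[2]=0)=0; Z[33]=0
i=34: outside box; Z[34]=0
i=35: outside box; Z[35]=0
i=36: outside box; Z[36]=0
i=37: outside box; Z[37]=0

[38, 0, 0, 0, 0, 1, 0, 0, 0, 1, 0, 3, 0, 0, 2, 0, 0, 1, 0, 0, 0, 2, 0, 1, 0, 0, 1, 0, 0, 1, 0, 3, 0, 0, 0, 0, 0, 0]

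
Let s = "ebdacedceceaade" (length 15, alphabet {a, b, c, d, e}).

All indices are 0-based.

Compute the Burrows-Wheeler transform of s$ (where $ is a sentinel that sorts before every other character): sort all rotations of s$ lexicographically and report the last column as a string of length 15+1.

eedaeedabeadc$cc

rank  rotation          last
    0  $ebdacedceceaade  e
    1  aade$ebdacedcece  e
    2  acedceceaade$ebd  d
    3  ade$ebdacedcecea  a
    4  bdacedceceaade$e  e
    5  ceaade$ebdacedce  e
    6  ceceaade$ebdaced  d
    7  cedceceaade$ebda  a
    8  dacedceceaade$eb  b
    9  dceceaade$ebdace  e
   10  de$ebdacedceceaa  a
   11  e$ebdacedceceaad  d
   12  eaade$ebdacedcec  c
   13  ebdacedceceaade$  $
   14  eceaade$ebdacedc  c
   15  edceceaade$ebdac  c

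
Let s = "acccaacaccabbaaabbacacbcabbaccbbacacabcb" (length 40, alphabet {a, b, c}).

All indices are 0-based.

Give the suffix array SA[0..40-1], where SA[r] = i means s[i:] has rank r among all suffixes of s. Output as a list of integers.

[13, 14, 4, 10, 15, 24, 36, 34, 32, 18, 5, 20, 7, 27, 0, 39, 12, 31, 17, 26, 11, 30, 16, 25, 22, 37, 3, 9, 23, 35, 33, 19, 6, 38, 29, 21, 2, 8, 28, 1]

rank→(start, suffix):
  0 → (13, 'aaabbacacbcabbaccbbacacabcb')
  1 → (14, 'aabbacacbcabbaccbbacacabcb')
  2 → (4, 'aacaccabbaaabbacacbcabbaccbbacacabcb')
  3 → (10, 'abbaaabbacacbcabbaccbbacacabcb')
  4 → (15, 'abbacacbcabbaccbbacacabcb')
  5 → (24, 'abbaccbbacacabcb')
  6 → (36, 'abcb')
  7 → (34, 'acabcb')
  8 → (32, 'acacabcb')
  9 → (18, 'acacbcabbaccbbacacabcb')
  10 → (5, 'acaccabbaaabbacacbcabbaccbbacacabcb')
  11 → (20, 'acbcabbaccbbacacabcb')
  12 → (7, 'accabbaaabbacacbcabbaccbbacacabcb')
  13 → (27, 'accbbacacabcb')
  14 → (0, 'acccaacaccabbaaabbacacbcabbaccbbacacabcb')
  15 → (39, 'b')
  16 → (12, 'baaabbacacbcabbaccbbacacabcb')
  17 → (31, 'bacacabcb')
  18 → (17, 'bacacbcabbaccbbacacabcb')
  19 → (26, 'baccbbacacabcb')
  20 → (11, 'bbaaabbacacbcabbaccbbacacabcb')
  21 → (30, 'bbacacabcb')
  22 → (16, 'bbacacbcabbaccbbacacabcb')
  23 → (25, 'bbaccbbacacabcb')
  24 → (22, 'bcabbaccbbacacabcb')
  25 → (37, 'bcb')
  26 → (3, 'caacaccabbaaabbacacbcabbaccbbacacabcb')
  27 → (9, 'cabbaaabbacacbcabbaccbbacacabcb')
  28 → (23, 'cabbaccbbacacabcb')
  29 → (35, 'cabcb')
  30 → (33, 'cacabcb')
  31 → (19, 'cacbcabbaccbbacacabcb')
  32 → (6, 'caccabbaaabbacacbcabbaccbbacacabcb')
  33 → (38, 'cb')
  34 → (29, 'cbbacacabcb')
  35 → (21, 'cbcabbaccbbacacabcb')
  36 → (2, 'ccaacaccabbaaabbacacbcabbaccbbacacabcb')
  37 → (8, 'ccabbaaabbacacbcabbaccbbacacabcb')
  38 → (28, 'ccbbacacabcb')
  39 → (1, 'cccaacaccabbaaabbacacbcabbaccbbacacabcb')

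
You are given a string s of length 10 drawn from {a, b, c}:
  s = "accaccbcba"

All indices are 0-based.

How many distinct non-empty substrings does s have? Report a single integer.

44

sorted suffixes:
  #0 SA[0]=9  'a'
  #1 SA[1]=0  'accaccbcba'
  #2 SA[2]=3  'accbcba'
  #3 SA[3]=8  'ba'
  #4 SA[4]=6  'bcba'
  #5 SA[5]=2  'caccbcba'
  #6 SA[6]=7  'cba'
  #7 SA[7]=5  'cbcba'
  #8 SA[8]=1  'ccaccbcba'
  #9 SA[9]=4  'ccbcba'

SA = [9, 0, 3, 8, 6, 2, 7, 5, 1, 4]
[i] adj suffixes → lcp
  [1] 9/0 → 1 ('a')
  [2] 0/3 → 3 ('acc')
  [3] 3/8 → 0 ('')
  [4] 8/6 → 1 ('b')
  [5] 6/2 → 0 ('')
  [6] 2/7 → 1 ('c')
  [7] 7/5 → 2 ('cb')
  [8] 5/1 → 1 ('c')
  [9] 1/4 → 2 ('cc')

n(n+1)/2 = 10·11/2 = 55
Σ LCP = 0 + 1 + 3 + 0 + 1 + 0 + 1 + 2 + 1 + 2 = 11
distinct = 55 − 11 = 44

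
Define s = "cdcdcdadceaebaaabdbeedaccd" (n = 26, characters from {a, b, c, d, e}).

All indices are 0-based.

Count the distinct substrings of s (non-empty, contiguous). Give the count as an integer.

rank→(start, suffix):
  0 → (13, 'aaabdbeedaccd')
  1 → (14, 'aabdbeedaccd')
  2 → (15, 'abdbeedaccd')
  3 → (22, 'accd')
  4 → (6, 'adceaebaaabdbeedaccd')
  5 → (10, 'aebaaabdbeedaccd')
  6 → (12, 'baaabdbeedaccd')
  7 → (16, 'bdbeedaccd')
  8 → (18, 'beedaccd')
  9 → (23, 'ccd')
  10 → (24, 'cd')
  11 → (4, 'cdadceaebaaabdbeedaccd')
  12 → (2, 'cdcdadceaebaaabdbeedaccd')
  13 → (0, 'cdcdcdadceaebaaabdbeedaccd')
  14 → (8, 'ceaebaaabdbeedaccd')
  15 → (25, 'd')
  16 → (21, 'daccd')
  17 → (5, 'dadceaebaaabdbeedaccd')
  18 → (17, 'dbeedaccd')
  19 → (3, 'dcdadceaebaaabdbeedaccd')
  20 → (1, 'dcdcdadceaebaaabdbeedaccd')
  21 → (7, 'dceaebaaabdbeedaccd')
  22 → (9, 'eaebaaabdbeedaccd')
  23 → (11, 'ebaaabdbeedaccd')
  24 → (20, 'edaccd')
  25 → (19, 'eedaccd')

SA = [13, 14, 15, 22, 6, 10, 12, 16, 18, 23, 24, 4, 2, 0, 8, 25, 21, 5, 17, 3, 1, 7, 9, 11, 20, 19]
[i] adj suffixes → lcp
  [1] 13/14 → 2 ('aa')
  [2] 14/15 → 1 ('a')
  [3] 15/22 → 1 ('a')
  [4] 22/6 → 1 ('a')
  [5] 6/10 → 1 ('a')
  [6] 10/12 → 0 ('')
  [7] 12/16 → 1 ('b')
  [8] 16/18 → 1 ('b')
  [9] 18/23 → 0 ('')
  [10] 23/24 → 1 ('c')
  [11] 24/4 → 2 ('cd')
  [12] 4/2 → 2 ('cd')
  [13] 2/0 → 4 ('cdcd')
  [14] 0/8 → 1 ('c')
  [15] 8/25 → 0 ('')
  [16] 25/21 → 1 ('d')
  [17] 21/5 → 2 ('da')
  [18] 5/17 → 1 ('d')
  [19] 17/3 → 1 ('d')
  [20] 3/1 → 3 ('dcd')
  [21] 1/7 → 2 ('dc')
  [22] 7/9 → 0 ('')
  [23] 9/11 → 1 ('e')
  [24] 11/20 → 1 ('e')
  [25] 20/19 → 1 ('e')

n(n+1)/2 = 26·27/2 = 351
Σ LCP = 0 + 2 + 1 + 1 + 1 + 1 + 0 + 1 + 1 + 0 + 1 + 2 + 2 + 4 + 1 + 0 + 1 + 2 + 1 + 1 + 3 + 2 + 0 + 1 + 1 + 1 = 31
distinct = 351 − 31 = 320

320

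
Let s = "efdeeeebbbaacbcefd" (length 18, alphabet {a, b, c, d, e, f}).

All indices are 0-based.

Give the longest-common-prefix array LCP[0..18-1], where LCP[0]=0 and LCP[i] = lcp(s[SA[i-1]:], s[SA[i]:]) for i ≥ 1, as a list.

rank | idx | suffix
   0 |  10 | aacbcefd
   1 |  11 | acbcefd
   2 |   9 | baacbcefd
   3 |   8 | bbaacbcefd
   4 |   7 | bbbaacbcefd
   5 |  13 | bcefd
   6 |  12 | cbcefd
   7 |  14 | cefd
   8 |  17 | d
   9 |   2 | deeeebbbaacbcefd
  10 |   6 | ebbbaacbcefd
  11 |   5 | eebbbaacbcefd
  12 |   4 | eeebbbaacbcefd
  13 |   3 | eeeebbbaacbcefd
  14 |  15 | efd
  15 |   0 | efdeeeebbbaacbcefd
  16 |  16 | fd
  17 |   1 | fdeeeebbbaacbcefd

SA = [10, 11, 9, 8, 7, 13, 12, 14, 17, 2, 6, 5, 4, 3, 15, 0, 16, 1]
[i] adj suffixes → lcp
  [1] 10/11 → 1 ('a')
  [2] 11/9 → 0 ('')
  [3] 9/8 → 1 ('b')
  [4] 8/7 → 2 ('bb')
  [5] 7/13 → 1 ('b')
  [6] 13/12 → 0 ('')
  [7] 12/14 → 1 ('c')
  [8] 14/17 → 0 ('')
  [9] 17/2 → 1 ('d')
  [10] 2/6 → 0 ('')
  [11] 6/5 → 1 ('e')
  [12] 5/4 → 2 ('ee')
  [13] 4/3 → 3 ('eee')
  [14] 3/15 → 1 ('e')
  [15] 15/0 → 3 ('efd')
  [16] 0/16 → 0 ('')
  [17] 16/1 → 2 ('fd')

[0, 1, 0, 1, 2, 1, 0, 1, 0, 1, 0, 1, 2, 3, 1, 3, 0, 2]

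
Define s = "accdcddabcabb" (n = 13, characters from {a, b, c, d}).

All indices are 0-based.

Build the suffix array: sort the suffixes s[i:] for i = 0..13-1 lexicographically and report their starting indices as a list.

[10, 7, 0, 12, 11, 8, 9, 1, 2, 4, 6, 3, 5]

rank→(start, suffix):
  0 → (10, 'abb')
  1 → (7, 'abcabb')
  2 → (0, 'accdcddabcabb')
  3 → (12, 'b')
  4 → (11, 'bb')
  5 → (8, 'bcabb')
  6 → (9, 'cabb')
  7 → (1, 'ccdcddabcabb')
  8 → (2, 'cdcddabcabb')
  9 → (4, 'cddabcabb')
  10 → (6, 'dabcabb')
  11 → (3, 'dcddabcabb')
  12 → (5, 'ddabcabb')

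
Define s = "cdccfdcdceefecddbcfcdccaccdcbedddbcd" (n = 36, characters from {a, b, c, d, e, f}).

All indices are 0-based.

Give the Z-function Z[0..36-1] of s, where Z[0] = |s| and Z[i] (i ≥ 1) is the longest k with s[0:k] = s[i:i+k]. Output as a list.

Z[0]=36
i=1: i≥r, start 0; Z[1]=0
i=2: i≥r, start 0; Z[2]=1 scan→box=[2,3)
i=3: i≥r, start 0; Z[3]=1 scan→box=[3,4)
i=4: i≥r, start 0; Z[4]=0
i=5: i≥r, start 0; Z[5]=0
i=6: i≥r, start 0; Z[6]=3 scan→box=[6,9)
i=7: min(r-i=2, Z[1]=0)=0; Z[7]=0
i=8: min(r-i=1, Z[2]=1)=1; Z[8]=1
i=9: i≥r, start 0; Z[9]=0
i=10: i≥r, start 0; Z[10]=0
i=11: i≥r, start 0; Z[11]=0
i=12: i≥r, start 0; Z[12]=0
i=13: i≥r, start 0; Z[13]=2 scan→box=[13,15)
i=14: min(r-i=1, Z[1]=0)=0; Z[14]=0
i=15: i≥r, start 0; Z[15]=0
i=16: i≥r, start 0; Z[16]=0
i=17: i≥r, start 0; Z[17]=1 scan→box=[17,18)
i=18: i≥r, start 0; Z[18]=0
i=19: i≥r, start 0; Z[19]=4 scan→box=[19,23)
i=20: min(r-i=3, Z[1]=0)=0; Z[20]=0
i=21: min(r-i=2, Z[2]=1)=1; Z[21]=1
i=22: min(r-i=1, Z[3]=1)=1; Z[22]=1
i=23: i≥r, start 0; Z[23]=0
i=24: i≥r, start 0; Z[24]=1 scan→box=[24,25)
i=25: i≥r, start 0; Z[25]=3 scan→box=[25,28)
i=26: min(r-i=2, Z[1]=0)=0; Z[26]=0
i=27: min(r-i=1, Z[2]=1)=1; Z[27]=1
i=28: i≥r, start 0; Z[28]=0
i=29: i≥r, start 0; Z[29]=0
i=30: i≥r, start 0; Z[30]=0
i=31: i≥r, start 0; Z[31]=0
i=32: i≥r, start 0; Z[32]=0
i=33: i≥r, start 0; Z[33]=0
i=34: i≥r, start 0; Z[34]=2 scan→box=[34,36)
i=35: min(r-i=1, Z[1]=0)=0; Z[35]=0

[36, 0, 1, 1, 0, 0, 3, 0, 1, 0, 0, 0, 0, 2, 0, 0, 0, 1, 0, 4, 0, 1, 1, 0, 1, 3, 0, 1, 0, 0, 0, 0, 0, 0, 2, 0]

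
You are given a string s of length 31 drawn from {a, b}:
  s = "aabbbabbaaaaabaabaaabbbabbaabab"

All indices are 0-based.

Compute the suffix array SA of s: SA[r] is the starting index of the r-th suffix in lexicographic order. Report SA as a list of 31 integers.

rank | idx | suffix
   0 |   8 | aaaaabaabaaabbbabbaabab
   1 |   9 | aaaabaabaaabbbabbaabab
   2 |  10 | aaabaabaaabbbabbaabab
   3 |  17 | aaabbbabbaabab
   4 |  14 | aabaaabbbabbaabab
   5 |  11 | aabaabaaabbbabbaabab
   6 |  26 | aabab
   7 |   0 | aabbbabbaaaaabaabaaabbbabbaabab
   8 |  18 | aabbbabbaabab
   9 |  29 | ab
  10 |  15 | abaaabbbabbaabab
  11 |  12 | abaabaaabbbabbaabab
  12 |  27 | abab
  13 |   5 | abbaaaaabaabaaabbbabbaabab
  14 |  23 | abbaabab
  15 |   1 | abbbabbaaaaabaabaaabbbabbaabab
  16 |  19 | abbbabbaabab
  17 |  30 | b
  18 |   7 | baaaaabaabaaabbbabbaabab
  19 |  16 | baaabbbabbaabab
  20 |  13 | baabaaabbbabbaabab
  21 |  25 | baabab
  22 |  28 | bab
  23 |   4 | babbaaaaabaabaaabbbabbaabab
  24 |  22 | babbaabab
  25 |   6 | bbaaaaabaabaaabbbabbaabab
  26 |  24 | bbaabab
  27 |   3 | bbabbaaaaabaabaaabbbabbaabab
  28 |  21 | bbabbaabab
  29 |   2 | bbbabbaaaaabaabaaabbbabbaabab
  30 |  20 | bbbabbaabab

[8, 9, 10, 17, 14, 11, 26, 0, 18, 29, 15, 12, 27, 5, 23, 1, 19, 30, 7, 16, 13, 25, 28, 4, 22, 6, 24, 3, 21, 2, 20]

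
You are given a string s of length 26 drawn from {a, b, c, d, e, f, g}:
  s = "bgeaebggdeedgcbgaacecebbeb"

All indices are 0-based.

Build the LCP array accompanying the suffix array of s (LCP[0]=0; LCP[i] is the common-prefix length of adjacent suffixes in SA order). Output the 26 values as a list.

[0, 1, 1, 0, 1, 1, 1, 2, 2, 0, 1, 2, 0, 1, 0, 1, 2, 2, 1, 1, 1, 0, 1, 1, 1, 1]

rank→(start, suffix):
  0 → (16, 'aacecebbeb')
  1 → (17, 'acecebbeb')
  2 → (3, 'aebggdeedgcbgaacecebbeb')
  3 → (25, 'b')
  4 → (22, 'bbeb')
  5 → (23, 'beb')
  6 → (14, 'bgaacecebbeb')
  7 → (0, 'bgeaebggdeedgcbgaacecebbeb')
  8 → (5, 'bggdeedgcbgaacecebbeb')
  9 → (13, 'cbgaacecebbeb')
  10 → (20, 'cebbeb')
  11 → (18, 'cecebbeb')
  12 → (8, 'deedgcbgaacecebbeb')
  13 → (11, 'dgcbgaacecebbeb')
  14 → (2, 'eaebggdeedgcbgaacecebbeb')
  15 → (24, 'eb')
  16 → (21, 'ebbeb')
  17 → (4, 'ebggdeedgcbgaacecebbeb')
  18 → (19, 'ecebbeb')
  19 → (10, 'edgcbgaacecebbeb')
  20 → (9, 'eedgcbgaacecebbeb')
  21 → (15, 'gaacecebbeb')
  22 → (12, 'gcbgaacecebbeb')
  23 → (7, 'gdeedgcbgaacecebbeb')
  24 → (1, 'geaebggdeedgcbgaacecebbeb')
  25 → (6, 'ggdeedgcbgaacecebbeb')

SA = [16, 17, 3, 25, 22, 23, 14, 0, 5, 13, 20, 18, 8, 11, 2, 24, 21, 4, 19, 10, 9, 15, 12, 7, 1, 6]
i: (SA[i-1],SA[i]) lcp shared
  1: (16,17) 1 'a'
  2: (17,3) 1 'a'
  3: (3,25) 0 ''
  4: (25,22) 1 'b'
  5: (22,23) 1 'b'
  6: (23,14) 1 'b'
  7: (14,0) 2 'bg'
  8: (0,5) 2 'bg'
  9: (5,13) 0 ''
  10: (13,20) 1 'c'
  11: (20,18) 2 'ce'
  12: (18,8) 0 ''
  13: (8,11) 1 'd'
  14: (11,2) 0 ''
  15: (2,24) 1 'e'
  16: (24,21) 2 'eb'
  17: (21,4) 2 'eb'
  18: (4,19) 1 'e'
  19: (19,10) 1 'e'
  20: (10,9) 1 'e'
  21: (9,15) 0 ''
  22: (15,12) 1 'g'
  23: (12,7) 1 'g'
  24: (7,1) 1 'g'
  25: (1,6) 1 'g'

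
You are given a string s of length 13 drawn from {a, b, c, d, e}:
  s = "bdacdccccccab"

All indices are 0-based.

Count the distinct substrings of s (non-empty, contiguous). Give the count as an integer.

rank→(start, suffix):
  0 → (11, 'ab')
  1 → (2, 'acdccccccab')
  2 → (12, 'b')
  3 → (0, 'bdacdccccccab')
  4 → (10, 'cab')
  5 → (9, 'ccab')
  6 → (8, 'cccab')
  7 → (7, 'ccccab')
  8 → (6, 'cccccab')
  9 → (5, 'ccccccab')
  10 → (3, 'cdccccccab')
  11 → (1, 'dacdccccccab')
  12 → (4, 'dccccccab')

SA = [11, 2, 12, 0, 10, 9, 8, 7, 6, 5, 3, 1, 4]
[i] adj suffixes → lcp
  [1] 11/2 → 1 ('a')
  [2] 2/12 → 0 ('')
  [3] 12/0 → 1 ('b')
  [4] 0/10 → 0 ('')
  [5] 10/9 → 1 ('c')
  [6] 9/8 → 2 ('cc')
  [7] 8/7 → 3 ('ccc')
  [8] 7/6 → 4 ('cccc')
  [9] 6/5 → 5 ('ccccc')
  [10] 5/3 → 1 ('c')
  [11] 3/1 → 0 ('')
  [12] 1/4 → 1 ('d')

n(n+1)/2 = 13·14/2 = 91
Σ LCP = 0 + 1 + 0 + 1 + 0 + 1 + 2 + 3 + 4 + 5 + 1 + 0 + 1 = 19
distinct = 91 − 19 = 72

72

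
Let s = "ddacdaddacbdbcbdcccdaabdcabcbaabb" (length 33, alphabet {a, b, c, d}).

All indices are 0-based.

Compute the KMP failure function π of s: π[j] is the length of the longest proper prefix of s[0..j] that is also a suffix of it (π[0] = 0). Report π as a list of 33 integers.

π[0] = 0
j=1 s[j]='d': π[1]=1 (border 'd')
j=2 s[j]='a': k: 1→0; π[2]=0 (border '')
j=3 s[j]='c': π[3]=0 (border '')
j=4 s[j]='d': π[4]=1 (border 'd')
j=5 s[j]='a': k: 1→0; π[5]=0 (border '')
j=6 s[j]='d': π[6]=1 (border 'd')
j=7 s[j]='d': π[7]=2 (border 'dd')
j=8 s[j]='a': π[8]=3 (border 'dda')
j=9 s[j]='c': π[9]=4 (border 'ddac')
j=10 s[j]='b': k: 4→0; π[10]=0 (border '')
j=11 s[j]='d': π[11]=1 (border 'd')
j=12 s[j]='b': k: 1→0; π[12]=0 (border '')
j=13 s[j]='c': π[13]=0 (border '')
j=14 s[j]='b': π[14]=0 (border '')
j=15 s[j]='d': π[15]=1 (border 'd')
j=16 s[j]='c': k: 1→0; π[16]=0 (border '')
j=17 s[j]='c': π[17]=0 (border '')
j=18 s[j]='c': π[18]=0 (border '')
j=19 s[j]='d': π[19]=1 (border 'd')
j=20 s[j]='a': k: 1→0; π[20]=0 (border '')
j=21 s[j]='a': π[21]=0 (border '')
j=22 s[j]='b': π[22]=0 (border '')
j=23 s[j]='d': π[23]=1 (border 'd')
j=24 s[j]='c': k: 1→0; π[24]=0 (border '')
j=25 s[j]='a': π[25]=0 (border '')
j=26 s[j]='b': π[26]=0 (border '')
j=27 s[j]='c': π[27]=0 (border '')
j=28 s[j]='b': π[28]=0 (border '')
j=29 s[j]='a': π[29]=0 (border '')
j=30 s[j]='a': π[30]=0 (border '')
j=31 s[j]='b': π[31]=0 (border '')
j=32 s[j]='b': π[32]=0 (border '')

[0, 1, 0, 0, 1, 0, 1, 2, 3, 4, 0, 1, 0, 0, 0, 1, 0, 0, 0, 1, 0, 0, 0, 1, 0, 0, 0, 0, 0, 0, 0, 0, 0]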